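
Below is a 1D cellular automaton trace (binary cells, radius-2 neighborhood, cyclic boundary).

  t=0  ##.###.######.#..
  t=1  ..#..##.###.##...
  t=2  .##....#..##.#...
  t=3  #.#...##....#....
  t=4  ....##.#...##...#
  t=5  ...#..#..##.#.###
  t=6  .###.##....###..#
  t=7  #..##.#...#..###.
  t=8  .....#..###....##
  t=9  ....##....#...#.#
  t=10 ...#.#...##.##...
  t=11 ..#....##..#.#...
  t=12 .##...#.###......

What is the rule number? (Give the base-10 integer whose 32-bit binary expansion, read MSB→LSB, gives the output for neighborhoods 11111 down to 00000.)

3190200348

  [31] ##### => #  t=0,i=9
  [30] ####. => .  t=0,i=11
  [29] ###.# => #  t=0,i=5
  [28] ###.. => #  t=5,i=16
  [27] ##.## => #  t=0,i=2
  [26] ##.#. => #  t=0,i=13
  [25] ##..# => #  t=6,i=14
  [24] ##... => .  t=1,i=14
  [23] #.### => .  t=0,i=3
  [22] #.##. => .  t=1,i=12
  [21] #.#.# => #  t=5,i=12
  [20] #.#.. => .  t=0,i=14
  [19] #..## => .  t=0,i=16
  [18] #..#. => #  t=5,i=5
  [17] #...# => #  t=3,i=4
  [16] #.... => .  t=1,i=15
  [15] .#### => #  t=0,i=8
  [14] .###. => .  t=0,i=4
  [13] .##.# => .  t=0,i=1
  [12] .##.. => #  t=1,i=13
  [11] .#.## => #  t=5,i=13
  [10] .#.#. => .  t=3,i=1
  [9] .#..# => .  t=0,i=15
  [8] .#... => .  t=2,i=14
  [7] ..### => .  t=6,i=11
  [6] ..##. => .  t=0,i=0
  [5] ..#.# => .  t=3,i=0
  [4] ..#.. => #  t=1,i=2
  [3] ...## => #  t=2,i=0
  [2] ...#. => #  t=1,i=1
  [1] ....# => .  t=1,i=0
  [0] ..... => .  t=1,i=16
  bits 10111110001001101001100000011100 = 3190200348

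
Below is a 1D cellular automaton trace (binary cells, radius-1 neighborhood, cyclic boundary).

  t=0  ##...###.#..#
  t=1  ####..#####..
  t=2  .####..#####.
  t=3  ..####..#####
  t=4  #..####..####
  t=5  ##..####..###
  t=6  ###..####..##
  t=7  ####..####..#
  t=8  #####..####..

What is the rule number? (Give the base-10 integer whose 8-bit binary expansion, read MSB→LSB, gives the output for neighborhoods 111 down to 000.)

245

  ### -> #   bit 7 = 1  t=0,i=0
  ##. -> #   bit 6 = 1  t=0,i=1
  #.# -> #   bit 5 = 1  t=0,i=8
  #.. -> #   bit 4 = 1  t=0,i=2
  .## -> .   bit 3 = 0  t=0,i=5
  .#. -> #   bit 2 = 1  t=0,i=9
  ..# -> .   bit 1 = 0  t=0,i=4
  ... -> #   bit 0 = 1  t=0,i=3
  bits 11110101 = 245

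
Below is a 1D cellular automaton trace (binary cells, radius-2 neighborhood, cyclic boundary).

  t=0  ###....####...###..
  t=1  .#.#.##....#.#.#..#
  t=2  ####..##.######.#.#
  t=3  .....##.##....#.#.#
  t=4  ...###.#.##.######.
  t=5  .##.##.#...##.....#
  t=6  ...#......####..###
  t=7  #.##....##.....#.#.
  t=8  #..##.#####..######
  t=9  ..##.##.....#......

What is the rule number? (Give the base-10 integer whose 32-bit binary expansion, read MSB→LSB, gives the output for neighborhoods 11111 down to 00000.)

698898046

  nb #####: next=.  (t=2,i=1, bit31=0)
  nb ####.: next=.  (t=0,i=9, bit30=0)
  nb ###.#: next=#  (t=2,i=14, bit29=1)
  nb ###..: next=.  (t=0,i=2, bit28=0)
  nb ##.##: next=#  (t=2,i=8, bit27=1)
  nb ##.#.: next=.  (t=2,i=15, bit26=0)
  nb ##..#: next=.  (t=0,i=17, bit25=0)
  nb ##...: next=#  (t=0,i=3, bit24=1)
  nb #.###: next=#  (t=2,i=9, bit23=1)
  nb #.##.: next=.  (t=1,i=5, bit22=0)
  nb #.#.#: next=#  (t=1,i=1, bit21=1)
  nb #.#..: next=.  (t=1,i=15, bit20=0)
  nb #..##: next=#  (t=0,i=18, bit19=1)
  nb #..#.: next=.  (t=1,i=17, bit18=0)
  nb #...#: next=.  (t=0,i=12, bit17=0)
  nb #....: next=.  (t=0,i=4, bit16=0)
  nb .####: next=.  (t=0,i=8, bit15=0)
  nb .###.: next=#  (t=0,i=1, bit14=1)
  nb .##.#: next=.  (t=2,i=7, bit13=0)
  nb .##..: next=#  (t=1,i=6, bit12=1)
  nb .#.##: next=.  (t=1,i=4, bit11=0)
  nb .#.#.: next=#  (t=1,i=0, bit10=1)
  nb .#..#: next=#  (t=1,i=16, bit9=1)
  nb .#...: next=.  (t=3,i=0, bit8=0)
  nb ..###: next=.  (t=0,i=0, bit7=0)
  nb ..##.: next=#  (t=2,i=6, bit6=1)
  nb ..#.#: next=#  (t=1,i=11, bit5=1)
  nb ..#..: next=#  (t=6,i=3, bit4=1)
  nb ...##: next=#  (t=0,i=6, bit3=1)
  nb ...#.: next=#  (t=1,i=10, bit2=1)
  nb ....#: next=#  (t=0,i=5, bit1=1)
  nb .....: next=.  (t=3,i=2, bit0=0)
  bits 00101001101010000101011001111110 = 698898046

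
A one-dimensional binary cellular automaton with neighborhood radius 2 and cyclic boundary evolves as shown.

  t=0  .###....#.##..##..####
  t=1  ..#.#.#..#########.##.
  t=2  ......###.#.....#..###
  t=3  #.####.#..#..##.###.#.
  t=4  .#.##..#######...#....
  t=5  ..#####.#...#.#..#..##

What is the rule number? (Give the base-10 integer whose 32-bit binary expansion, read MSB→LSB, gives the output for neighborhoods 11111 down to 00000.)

  nb #####: next=.  (t=1,i=11, bit31=0)
  nb ####.: next=#  (t=0,i=20, bit30=1)
  nb ###.#: next=.  (t=0,i=21, bit29=0)
  nb ###..: next=.  (t=0,i=3, bit28=0)
  nb ##.##: next=.  (t=0,i=0, bit27=0)
  nb ##.#.: next=.  (t=2,i=9, bit26=0)
  nb ##..#: next=#  (t=0,i=12, bit25=1)
  nb ##...: next=#  (t=0,i=4, bit24=1)
  nb #.###: next=.  (t=0,i=1, bit23=0)
  nb #.##.: next=#  (t=0,i=10, bit22=1)
  nb #.#.#: next=.  (t=1,i=4, bit21=0)
  nb #.#..: next=#  (t=1,i=6, bit20=1)
  nb #..##: next=#  (t=0,i=13, bit19=1)
  nb #..#.: next=#  (t=3,i=9, bit18=1)
  nb #...#: next=.  (t=1,i=0, bit17=0)
  nb #....: next=.  (t=0,i=5, bit16=0)
  nb .####: next=#  (t=0,i=19, bit15=1)
  nb .###.: next=#  (t=0,i=2, bit14=1)
  nb .##.#: next=.  (t=3,i=14, bit13=0)
  nb .##..: next=#  (t=0,i=11, bit12=1)
  nb .#.##: next=#  (t=0,i=9, bit11=1)
  nb .#.#.: next=.  (t=1,i=3, bit10=0)
  nb .#..#: next=#  (t=1,i=7, bit9=1)
  nb .#...: next=.  (t=2,i=11, bit8=0)
  nb ..###: next=.  (t=0,i=18, bit7=0)
  nb ..##.: next=#  (t=0,i=14, bit6=1)
  nb ..#.#: next=.  (t=0,i=8, bit5=0)
  nb ..#..: next=#  (t=2,i=16, bit4=1)
  nb ...##: next=#  (t=2,i=5, bit3=1)
  nb ...#.: next=.  (t=0,i=7, bit2=0)
  nb ....#: next=#  (t=0,i=6, bit1=1)
  nb .....: next=#  (t=2,i=2, bit0=1)
  bits 01000011010111001101101001011011 = 1130158683

1130158683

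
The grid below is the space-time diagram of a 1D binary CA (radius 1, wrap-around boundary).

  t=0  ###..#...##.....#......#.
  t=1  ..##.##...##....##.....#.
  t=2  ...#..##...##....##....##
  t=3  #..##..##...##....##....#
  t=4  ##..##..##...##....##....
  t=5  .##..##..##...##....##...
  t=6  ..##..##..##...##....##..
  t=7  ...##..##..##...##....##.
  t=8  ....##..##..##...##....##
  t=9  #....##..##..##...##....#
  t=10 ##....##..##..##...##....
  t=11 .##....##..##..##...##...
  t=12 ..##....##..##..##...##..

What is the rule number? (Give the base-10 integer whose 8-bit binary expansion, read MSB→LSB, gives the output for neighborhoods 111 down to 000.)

84

  ###|.  b7=0 t=0,i=1
  ##.|#  b6=1 t=0,i=2
  #.#|.  b5=0 t=0,i=24
  #..|#  b4=1 t=0,i=3
  .##|.  b3=0 t=0,i=0
  .#.|#  b2=1 t=0,i=5
  ..#|.  b1=0 t=0,i=4
  ...|.  b0=0 t=0,i=7
  bits 01010100 = 84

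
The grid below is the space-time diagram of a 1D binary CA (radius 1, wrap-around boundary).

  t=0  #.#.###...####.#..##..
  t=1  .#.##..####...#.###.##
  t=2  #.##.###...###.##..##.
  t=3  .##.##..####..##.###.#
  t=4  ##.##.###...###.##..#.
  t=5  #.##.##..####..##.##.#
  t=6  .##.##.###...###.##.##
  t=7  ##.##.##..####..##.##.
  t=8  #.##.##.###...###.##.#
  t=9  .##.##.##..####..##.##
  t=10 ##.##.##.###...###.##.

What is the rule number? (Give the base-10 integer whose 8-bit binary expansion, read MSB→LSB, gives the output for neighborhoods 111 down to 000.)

  ### -> .   bit 7 = 0  t=0,i=5
  ##. -> .   bit 6 = 0  t=0,i=6
  #.# -> #   bit 5 = 1  t=0,i=1
  #.. -> #   bit 4 = 1  t=0,i=7
  .## -> #   bit 3 = 1  t=0,i=4
  .#. -> .   bit 2 = 0  t=0,i=0
  ..# -> #   bit 1 = 1  t=0,i=9
  ... -> #   bit 0 = 1  t=0,i=8
  bits 00111011 = 59

59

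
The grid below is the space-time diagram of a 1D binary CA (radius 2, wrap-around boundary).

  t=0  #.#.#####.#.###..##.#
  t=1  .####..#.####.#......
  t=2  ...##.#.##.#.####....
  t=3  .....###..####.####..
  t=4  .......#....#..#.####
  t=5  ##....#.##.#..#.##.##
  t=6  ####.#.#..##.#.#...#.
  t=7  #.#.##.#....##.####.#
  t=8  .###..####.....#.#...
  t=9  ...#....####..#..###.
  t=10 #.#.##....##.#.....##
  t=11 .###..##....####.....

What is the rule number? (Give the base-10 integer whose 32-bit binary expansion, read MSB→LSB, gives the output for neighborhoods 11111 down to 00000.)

  #####|.  b31=0 t=0,i=6
  ####.|#  b30=1 t=0,i=7
  ###.#|.  b29=0 t=0,i=8
  ###..|#  b28=1 t=0,i=14
  ##.##|.  b27=0 t=0,i=19
  ##.#.|#  b26=1 t=0,i=1
  ##..#|.  b25=0 t=0,i=15
  ##...|#  b24=1 t=2,i=17
  #.###|#  b23=1 t=0,i=4
  #.##.|.  b22=0 t=0,i=20
  #.#.#|#  b21=1 t=0,i=2
  #.#..|#  b20=1 t=1,i=14
  #..##|.  b19=0 t=0,i=16
  #..#.|#  b18=1 t=1,i=6
  #...#|#  b17=1 t=6,i=17
  #....|#  b16=1 t=1,i=16
  .####|.  b15=0 t=0,i=5
  .###.|.  b14=0 t=0,i=13
  .##.#|.  b13=0 t=0,i=0
  .##..|.  b12=0 t=10,i=5
  .#.##|#  b11=1 t=0,i=3
  .#.#.|.  b10=0 t=6,i=6
  .#..#|.  b9=0 t=4,i=13
  .#...|#  b8=1 t=1,i=15
  ..###|.  b7=0 t=1,i=1
  ..##.|.  b6=0 t=0,i=17
  ..#.#|.  b5=0 t=1,i=7
  ..#..|.  b4=0 t=4,i=7
  ...##|.  b3=0 t=1,i=0
  ...#.|#  b2=1 t=4,i=6
  ....#|.  b1=0 t=1,i=20
  .....|.  b0=0 t=1,i=17
  bits 01010101101101110000100100000100 = 1438058756

1438058756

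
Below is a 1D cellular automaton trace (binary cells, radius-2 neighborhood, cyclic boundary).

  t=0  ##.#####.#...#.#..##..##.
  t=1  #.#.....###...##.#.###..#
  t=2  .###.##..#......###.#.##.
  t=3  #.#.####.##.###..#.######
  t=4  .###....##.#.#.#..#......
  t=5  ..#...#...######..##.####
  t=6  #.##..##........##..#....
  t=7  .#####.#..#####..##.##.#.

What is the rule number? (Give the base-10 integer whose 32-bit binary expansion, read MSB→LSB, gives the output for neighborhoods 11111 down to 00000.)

242769171

  [31] ##### => .  t=0,i=5
  [30] ####. => .  t=0,i=6
  [29] ###.# => .  t=0,i=7
  [28] ###.. => .  t=1,i=10
  [27] ##.## => #  t=0,i=2
  [26] ##.#. => #  t=0,i=8
  [25] ##..# => #  t=0,i=20
  [24] ##... => .  t=1,i=11
  [23] #.### => .  t=0,i=3
  [22] #.##. => #  t=0,i=0
  [21] #.#.# => #  t=1,i=17
  [20] #.#.. => #  t=0,i=9
  [19] #..## => #  t=0,i=17
  [18] #..#. => .  t=2,i=8
  [17] #...# => .  t=0,i=11
  [16] #.... => .  t=1,i=4
  [15] .#### => .  t=0,i=4
  [14] .###. => #  t=1,i=9
  [13] .##.# => .  t=0,i=1
  [12] .##.. => #  t=0,i=19
  [11] .#.## => #  t=1,i=18
  [10] .#.#. => #  t=0,i=14
  [9] .#..# => .  t=0,i=16
  [8] .#... => #  t=0,i=10
  [7] ..### => .  t=1,i=8
  [6] ..##. => .  t=0,i=18
  [5] ..#.# => .  t=0,i=13
  [4] ..#.. => #  t=2,i=9
  [3] ...## => .  t=1,i=7
  [2] ...#. => .  t=0,i=12
  [1] ....# => #  t=1,i=6
  [0] ..... => #  t=1,i=5
  bits 00001110011110000101110100010011 = 242769171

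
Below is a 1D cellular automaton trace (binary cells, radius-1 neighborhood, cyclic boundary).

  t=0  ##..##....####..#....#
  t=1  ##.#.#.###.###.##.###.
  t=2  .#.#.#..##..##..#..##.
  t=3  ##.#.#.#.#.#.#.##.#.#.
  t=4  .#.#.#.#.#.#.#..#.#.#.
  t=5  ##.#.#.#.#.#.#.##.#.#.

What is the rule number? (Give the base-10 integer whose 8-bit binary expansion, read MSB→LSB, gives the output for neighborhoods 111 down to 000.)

199

  ### -> #   bit 7 = 1  t=0,i=0
  ##. -> #   bit 6 = 1  t=0,i=1
  #.# -> .   bit 5 = 0  t=1,i=2
  #.. -> .   bit 4 = 0  t=0,i=2
  .## -> .   bit 3 = 0  t=0,i=4
  .#. -> #   bit 2 = 1  t=0,i=16
  ..# -> #   bit 1 = 1  t=0,i=3
  ... -> #   bit 0 = 1  t=0,i=7
  bits 11000111 = 199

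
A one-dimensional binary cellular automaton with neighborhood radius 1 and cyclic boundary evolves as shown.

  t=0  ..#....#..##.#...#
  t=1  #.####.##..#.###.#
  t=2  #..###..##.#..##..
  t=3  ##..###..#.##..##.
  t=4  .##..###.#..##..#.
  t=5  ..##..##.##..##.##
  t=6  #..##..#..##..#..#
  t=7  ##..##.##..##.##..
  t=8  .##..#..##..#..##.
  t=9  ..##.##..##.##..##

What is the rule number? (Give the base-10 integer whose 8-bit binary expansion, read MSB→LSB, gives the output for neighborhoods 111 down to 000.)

213

  nb ###: next=#  (t=1,i=3, bit7=1)
  nb ##.: next=#  (t=0,i=11, bit6=1)
  nb #.#: next=.  (t=0,i=12, bit5=0)
  nb #..: next=#  (t=0,i=0, bit4=1)
  nb .##: next=.  (t=0,i=10, bit3=0)
  nb .#.: next=#  (t=0,i=2, bit2=1)
  nb ..#: next=.  (t=0,i=1, bit1=0)
  nb ...: next=#  (t=0,i=4, bit0=1)
  bits 11010101 = 213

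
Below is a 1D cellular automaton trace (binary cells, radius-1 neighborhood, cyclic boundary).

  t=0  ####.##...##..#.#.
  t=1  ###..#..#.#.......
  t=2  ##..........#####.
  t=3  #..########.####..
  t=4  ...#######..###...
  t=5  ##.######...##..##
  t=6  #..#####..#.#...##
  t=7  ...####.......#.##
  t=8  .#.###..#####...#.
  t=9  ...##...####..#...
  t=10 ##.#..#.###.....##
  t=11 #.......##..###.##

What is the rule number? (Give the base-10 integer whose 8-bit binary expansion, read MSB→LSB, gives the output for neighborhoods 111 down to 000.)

  ### -> #   bit 7 = 1  t=0,i=1
  ##. -> .   bit 6 = 0  t=0,i=3
  #.# -> .   bit 5 = 0  t=0,i=4
  #.. -> .   bit 4 = 0  t=0,i=7
  .## -> #   bit 3 = 1  t=0,i=0
  .#. -> .   bit 2 = 0  t=0,i=14
  ..# -> .   bit 1 = 0  t=0,i=9
  ... -> #   bit 0 = 1  t=0,i=8
  bits 10001001 = 137

137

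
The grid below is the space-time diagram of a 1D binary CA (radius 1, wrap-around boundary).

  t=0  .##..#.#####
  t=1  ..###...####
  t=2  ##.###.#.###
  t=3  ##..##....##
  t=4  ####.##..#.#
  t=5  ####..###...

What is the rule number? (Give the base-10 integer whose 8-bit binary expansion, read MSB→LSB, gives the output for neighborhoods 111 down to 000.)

210

  nb ###: next=#  (t=0,i=8, bit7=1)
  nb ##.: next=#  (t=0,i=2, bit6=1)
  nb #.#: next=.  (t=0,i=0, bit5=0)
  nb #..: next=#  (t=0,i=3, bit4=1)
  nb .##: next=.  (t=0,i=1, bit3=0)
  nb .#.: next=.  (t=0,i=5, bit2=0)
  nb ..#: next=#  (t=0,i=4, bit1=1)
  nb ...: next=.  (t=1,i=6, bit0=0)
  bits 11010010 = 210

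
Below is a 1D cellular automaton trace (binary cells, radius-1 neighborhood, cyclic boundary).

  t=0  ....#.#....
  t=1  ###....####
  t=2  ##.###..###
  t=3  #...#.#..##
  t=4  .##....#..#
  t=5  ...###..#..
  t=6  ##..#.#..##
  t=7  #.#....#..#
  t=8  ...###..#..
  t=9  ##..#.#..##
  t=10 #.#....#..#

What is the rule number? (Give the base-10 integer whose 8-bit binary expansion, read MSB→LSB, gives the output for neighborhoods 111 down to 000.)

145

  nb ###: next=#  (t=1,i=0, bit7=1)
  nb ##.: next=.  (t=1,i=2, bit6=0)
  nb #.#: next=.  (t=0,i=5, bit5=0)
  nb #..: next=#  (t=0,i=7, bit4=1)
  nb .##: next=.  (t=1,i=7, bit3=0)
  nb .#.: next=.  (t=0,i=4, bit2=0)
  nb ..#: next=.  (t=0,i=3, bit1=0)
  nb ...: next=#  (t=0,i=0, bit0=1)
  bits 10010001 = 145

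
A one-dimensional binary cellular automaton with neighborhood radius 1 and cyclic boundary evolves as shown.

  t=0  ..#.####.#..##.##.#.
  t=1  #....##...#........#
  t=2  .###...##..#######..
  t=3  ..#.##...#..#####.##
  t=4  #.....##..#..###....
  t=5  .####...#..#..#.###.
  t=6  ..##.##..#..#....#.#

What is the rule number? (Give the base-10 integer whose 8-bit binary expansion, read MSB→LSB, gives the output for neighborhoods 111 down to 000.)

  [7] ### => #  t=0,i=5
  [6] ##. => .  t=0,i=7
  [5] #.# => .  t=0,i=3
  [4] #.. => #  t=0,i=10
  [3] .## => .  t=0,i=4
  [2] .#. => .  t=0,i=2
  [1] ..# => .  t=0,i=1
  [0] ... => #  t=0,i=0
  bits 10010001 = 145

145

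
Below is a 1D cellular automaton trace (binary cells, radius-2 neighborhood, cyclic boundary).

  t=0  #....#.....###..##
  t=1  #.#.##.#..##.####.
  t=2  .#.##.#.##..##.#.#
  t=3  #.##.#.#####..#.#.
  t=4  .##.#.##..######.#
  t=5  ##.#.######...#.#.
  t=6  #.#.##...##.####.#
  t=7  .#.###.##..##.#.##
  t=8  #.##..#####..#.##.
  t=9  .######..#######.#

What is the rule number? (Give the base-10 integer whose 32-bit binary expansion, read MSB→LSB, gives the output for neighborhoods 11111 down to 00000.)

  ##### -> .   bit 31 = 0  t=3,i=9
  ####. -> #   bit 30 = 1  t=1,i=15
  ###.# -> .   bit 29 = 0  t=1,i=16
  ###.. -> #   bit 28 = 1  t=0,i=0
  ##.## -> #   bit 27 = 1  t=1,i=12
  ##.#. -> #   bit 26 = 1  t=1,i=6
  ##..# -> #   bit 25 = 1  t=0,i=14
  ##... -> .   bit 24 = 0  t=0,i=1
  #.### -> #   bit 23 = 1  t=1,i=13
  #.##. -> #   bit 22 = 1  t=1,i=4
  #.#.# -> .   bit 21 = 0  t=1,i=0
  #.#.. -> .   bit 20 = 0  t=1,i=7
  #..## -> #   bit 19 = 1  t=0,i=15
  #..#. -> #   bit 18 = 1  t=3,i=13
  #...# -> #   bit 17 = 1  t=5,i=12
  #.... -> #   bit 16 = 1  t=0,i=2
  .#### -> .   bit 15 = 0  t=1,i=14
  .###. -> .   bit 14 = 0  t=0,i=12
  .##.# -> .   bit 13 = 0  t=1,i=5
  .##.. -> #   bit 12 = 1  t=2,i=9
  .#.## -> #   bit 11 = 1  t=1,i=3
  .#.#. -> #   bit 10 = 1  t=1,i=1
  .#..# -> #   bit 9 = 1  t=1,i=8
  .#... -> .   bit 8 = 0  t=0,i=6
  ..### -> #   bit 7 = 1  t=0,i=11
  ..##. -> .   bit 6 = 0  t=1,i=10
  ..#.# -> #   bit 5 = 1  t=3,i=14
  ..#.. -> #   bit 4 = 1  t=0,i=5
  ...## -> #   bit 3 = 1  t=0,i=10
  ...#. -> #   bit 2 = 1  t=0,i=4
  ....# -> .   bit 1 = 0  t=0,i=3
  ..... -> .   bit 0 = 0  t=0,i=8
  bits 01011110110011110001111010111100 = 1590632124

1590632124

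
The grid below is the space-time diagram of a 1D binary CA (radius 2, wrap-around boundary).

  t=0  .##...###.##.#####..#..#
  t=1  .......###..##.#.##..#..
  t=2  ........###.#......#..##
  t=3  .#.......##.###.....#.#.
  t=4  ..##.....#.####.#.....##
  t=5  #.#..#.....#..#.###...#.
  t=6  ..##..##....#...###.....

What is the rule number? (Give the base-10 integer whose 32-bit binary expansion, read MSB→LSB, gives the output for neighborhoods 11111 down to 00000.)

3130082112

  [31] ##### => #  t=0,i=15
  [30] ####. => .  t=0,i=16
  [29] ###.# => #  t=0,i=8
  [28] ###.. => #  t=0,i=17
  [27] ##.## => #  t=0,i=9
  [26] ##.#. => .  t=1,i=14
  [25] ##..# => #  t=0,i=18
  [24] ##... => .  t=0,i=3
  [23] #.### => #  t=0,i=13
  [22] #.##. => .  t=0,i=1
  [21] #.#.# => .  t=1,i=15
  [20] #.#.. => #  t=2,i=12
  [19] #..## => .  t=1,i=11
  [18] #..#. => .  t=0,i=19
  [17] #...# => .  t=0,i=4
  [16] #.... => #  t=1,i=23
  [15] .#### => .  t=0,i=14
  [14] .###. => #  t=0,i=7
  [13] .##.# => .  t=0,i=11
  [12] .##.. => .  t=0,i=2
  [11] .#.## => .  t=0,i=0
  [10] .#.#. => .  t=3,i=21
  [9] .#..# => #  t=0,i=21
  [8] .#... => #  t=1,i=22
  [7] ..### => .  t=0,i=6
  [6] ..##. => #  t=1,i=12
  [5] ..#.# => .  t=0,i=23
  [4] ..#.. => .  t=0,i=20
  [3] ...## => .  t=0,i=5
  [2] ...#. => .  t=2,i=18
  [1] ....# => .  t=1,i=5
  [0] ..... => .  t=1,i=0
  bits 10111010100100010100001101000000 = 3130082112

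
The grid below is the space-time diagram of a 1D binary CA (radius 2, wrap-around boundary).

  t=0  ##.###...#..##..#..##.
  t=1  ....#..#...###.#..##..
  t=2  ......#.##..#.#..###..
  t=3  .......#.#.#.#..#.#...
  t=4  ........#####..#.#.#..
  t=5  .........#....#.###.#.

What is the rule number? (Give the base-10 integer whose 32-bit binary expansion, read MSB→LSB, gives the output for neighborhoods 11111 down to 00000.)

  ##### -> .   bit 31 = 0  t=4,i=10
  ####. -> .   bit 30 = 0  t=4,i=11
  ###.# -> .   bit 29 = 0  t=1,i=13
  ###.. -> .   bit 28 = 0  t=0,i=5
  ##.## -> .   bit 27 = 0  t=0,i=2
  ##.#. -> #   bit 26 = 1  t=1,i=14
  ##..# -> .   bit 25 = 0  t=0,i=14
  ##... -> .   bit 24 = 0  t=0,i=6
  #.### -> .   bit 23 = 0  t=0,i=3
  #.##. -> .   bit 22 = 0  t=0,i=0
  #.#.# -> #   bit 21 = 1  t=3,i=9
  #.#.. -> .   bit 20 = 0  t=1,i=15
  #..## -> #   bit 19 = 1  t=0,i=11
  #..#. -> #   bit 18 = 1  t=0,i=15
  #...# -> #   bit 17 = 1  t=0,i=7
  #.... -> .   bit 16 = 0  t=1,i=21
  .#### -> #   bit 15 = 1  t=4,i=9
  .###. -> #   bit 14 = 1  t=0,i=4
  .##.# -> .   bit 13 = 0  t=0,i=1
  .##.. -> #   bit 12 = 1  t=0,i=13
  .#.## -> #   bit 11 = 1  t=2,i=7
  .#.#. -> #   bit 10 = 1  t=2,i=13
  .#..# -> .   bit 9 = 0  t=0,i=10
  .#... -> #   bit 8 = 1  t=1,i=8
  ..### -> .   bit 7 = 0  t=1,i=11
  ..##. -> #   bit 6 = 1  t=0,i=12
  ..#.# -> .   bit 5 = 0  t=2,i=6
  ..#.. -> .   bit 4 = 0  t=0,i=9
  ...## -> .   bit 3 = 0  t=1,i=10
  ...#. -> .   bit 2 = 0  t=0,i=8
  ....# -> .   bit 1 = 0  t=1,i=2
  ..... -> .   bit 0 = 0  t=1,i=0
  bits 00000100001011101101110101000000 = 70180160

70180160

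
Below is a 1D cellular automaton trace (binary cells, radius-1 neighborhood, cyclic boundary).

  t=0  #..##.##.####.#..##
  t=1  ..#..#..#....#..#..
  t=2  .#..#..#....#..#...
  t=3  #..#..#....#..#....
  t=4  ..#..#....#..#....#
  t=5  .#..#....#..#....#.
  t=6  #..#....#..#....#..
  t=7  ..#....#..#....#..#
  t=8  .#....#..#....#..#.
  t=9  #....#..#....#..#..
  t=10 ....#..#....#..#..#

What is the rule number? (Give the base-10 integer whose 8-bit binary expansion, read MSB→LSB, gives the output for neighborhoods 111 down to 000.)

  ###|.  b7=0 t=0,i=10
  ##.|.  b6=0 t=0,i=0
  #.#|#  b5=1 t=0,i=5
  #..|.  b4=0 t=0,i=1
  .##|.  b3=0 t=0,i=3
  .#.|.  b2=0 t=0,i=14
  ..#|#  b1=1 t=0,i=2
  ...|.  b0=0 t=1,i=0
  bits 00100010 = 34

34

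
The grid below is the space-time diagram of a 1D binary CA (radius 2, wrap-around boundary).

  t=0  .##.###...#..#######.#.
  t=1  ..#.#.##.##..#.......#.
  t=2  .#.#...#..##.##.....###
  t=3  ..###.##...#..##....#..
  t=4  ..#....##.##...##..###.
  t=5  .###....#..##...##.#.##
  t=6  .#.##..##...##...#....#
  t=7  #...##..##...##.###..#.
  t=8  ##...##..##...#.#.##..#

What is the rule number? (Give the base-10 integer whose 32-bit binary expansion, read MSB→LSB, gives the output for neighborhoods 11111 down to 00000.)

328218004

  ##### -> .   bit 31 = 0  t=0,i=15
  ####. -> .   bit 30 = 0  t=0,i=18
  ###.# -> .   bit 29 = 0  t=0,i=19
  ###.. -> #   bit 28 = 1  t=0,i=6
  ##.## -> .   bit 27 = 0  t=0,i=3
  ##.#. -> .   bit 26 = 0  t=0,i=20
  ##..# -> #   bit 25 = 1  t=1,i=11
  ##... -> #   bit 24 = 1  t=0,i=7
  #.### -> #   bit 23 = 1  t=0,i=4
  #.##. -> .   bit 22 = 0  t=1,i=6
  #.#.# -> .   bit 21 = 0  t=1,i=4
  #.#.. -> #   bit 20 = 1  t=0,i=21
  #..## -> .   bit 19 = 0  t=0,i=0
  #..#. -> .   bit 18 = 0  t=1,i=12
  #...# -> .   bit 17 = 0  t=0,i=8
  #.... -> .   bit 16 = 0  t=1,i=15
  .#### -> .   bit 15 = 0  t=0,i=14
  .###. -> .   bit 14 = 0  t=0,i=5
  .##.# -> #   bit 13 = 1  t=0,i=2
  .##.. -> #   bit 12 = 1  t=1,i=10
  .#.## -> .   bit 11 = 0  t=1,i=5
  .#.#. -> #   bit 10 = 1  t=1,i=3
  .#..# -> .   bit 9 = 0  t=0,i=11
  .#... -> #   bit 8 = 1  t=1,i=14
  ..### -> #   bit 7 = 1  t=0,i=13
  ..##. -> .   bit 6 = 0  t=0,i=1
  ..#.# -> .   bit 5 = 0  t=1,i=2
  ..#.. -> #   bit 4 = 1  t=0,i=10
  ...## -> .   bit 3 = 0  t=2,i=19
  ...#. -> #   bit 2 = 1  t=0,i=9
  ....# -> .   bit 1 = 0  t=1,i=19
  ..... -> .   bit 0 = 0  t=1,i=16
  bits 00010011100100000011010110010100 = 328218004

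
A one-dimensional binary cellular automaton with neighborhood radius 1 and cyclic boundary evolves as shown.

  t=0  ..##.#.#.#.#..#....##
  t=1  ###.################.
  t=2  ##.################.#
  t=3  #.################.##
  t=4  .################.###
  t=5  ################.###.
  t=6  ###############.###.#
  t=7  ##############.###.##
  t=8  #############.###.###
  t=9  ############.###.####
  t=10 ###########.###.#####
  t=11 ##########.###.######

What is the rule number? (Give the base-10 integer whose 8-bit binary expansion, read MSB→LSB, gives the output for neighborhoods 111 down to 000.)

191

  ###|#  b7=1 t=1,i=1
  ##.|.  b6=0 t=0,i=3
  #.#|#  b5=1 t=0,i=4
  #..|#  b4=1 t=0,i=0
  .##|#  b3=1 t=0,i=2
  .#.|#  b2=1 t=0,i=5
  ..#|#  b1=1 t=0,i=1
  ...|#  b0=1 t=0,i=16
  bits 10111111 = 191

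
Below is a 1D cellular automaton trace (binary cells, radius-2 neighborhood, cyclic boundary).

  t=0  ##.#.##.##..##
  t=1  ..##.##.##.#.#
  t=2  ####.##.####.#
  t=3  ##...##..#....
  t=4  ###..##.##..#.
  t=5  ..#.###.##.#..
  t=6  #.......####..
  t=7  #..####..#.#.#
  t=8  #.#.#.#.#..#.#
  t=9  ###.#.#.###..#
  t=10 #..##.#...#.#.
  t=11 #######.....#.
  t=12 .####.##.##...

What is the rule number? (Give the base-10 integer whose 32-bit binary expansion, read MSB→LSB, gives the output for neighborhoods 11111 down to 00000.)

  [31] ##### => #  t=2,i=1
  [30] ####. => .  t=0,i=0
  [29] ###.# => .  t=0,i=1
  [28] ###.. => #  t=4,i=2
  [27] ##.## => .  t=0,i=7
  [26] ##.#. => #  t=0,i=2
  [25] ##..# => .  t=0,i=10
  [24] ##... => #  t=3,i=2
  [23] #.### => .  t=2,i=8
  [22] #.##. => #  t=0,i=5
  [21] #.#.# => #  t=0,i=3
  [20] #.#.. => #  t=1,i=13
  [19] #..## => #  t=0,i=11
  [18] #..#. => #  t=3,i=8
  [17] #...# => .  t=3,i=3
  [16] #.... => .  t=3,i=11
  [15] .#### => #  t=0,i=13
  [14] .###. => .  t=4,i=1
  [13] .##.# => #  t=0,i=6
  [12] .##.. => #  t=0,i=9
  [11] .#.## => .  t=0,i=4
  [10] .#.#. => .  t=1,i=12
  [9] .#..# => #  t=1,i=0
  [8] .#... => .  t=3,i=10
  [7] ..### => .  t=0,i=12
  [6] ..##. => #  t=1,i=2
  [5] ..#.# => .  t=4,i=12
  [4] ..#.. => #  t=3,i=9
  [3] ...## => .  t=3,i=4
  [2] ...#. => .  t=5,i=1
  [1] ....# => #  t=3,i=12
  [0] ..... => #  t=6,i=3
  bits 10010101011111001011001001010011 = 2507977299

2507977299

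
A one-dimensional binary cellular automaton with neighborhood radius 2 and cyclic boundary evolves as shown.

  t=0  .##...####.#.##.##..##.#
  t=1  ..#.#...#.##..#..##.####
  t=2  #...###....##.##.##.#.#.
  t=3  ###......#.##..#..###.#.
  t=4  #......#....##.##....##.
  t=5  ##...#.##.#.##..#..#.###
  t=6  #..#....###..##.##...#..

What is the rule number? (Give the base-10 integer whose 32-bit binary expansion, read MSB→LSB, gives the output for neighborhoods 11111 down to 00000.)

  nb #####: next=.  (t=5,i=23, bit31=0)
  nb ####.: next=#  (t=0,i=8, bit30=1)
  nb ###.#: next=.  (t=0,i=9, bit29=0)
  nb ###..: next=.  (t=1,i=23, bit28=0)
  nb ##.##: next=.  (t=0,i=15, bit27=0)
  nb ##.#.: next=#  (t=0,i=10, bit26=1)
  nb ##..#: next=#  (t=0,i=18, bit25=1)
  nb ##...: next=.  (t=0,i=3, bit24=0)
  nb #.###: next=#  (t=1,i=20, bit23=1)
  nb #.##.: next=.  (t=0,i=1, bit22=0)
  nb #.#.#: next=#  (t=0,i=11, bit21=1)
  nb #.#..: next=#  (t=1,i=4, bit20=1)
  nb #..##: next=.  (t=0,i=19, bit19=0)
  nb #..#.: next=.  (t=1,i=1, bit18=0)
  nb #...#: next=#  (t=0,i=4, bit17=1)
  nb #....: next=.  (t=2,i=8, bit16=0)
  nb .####: next=.  (t=0,i=7, bit15=0)
  nb .###.: next=.  (t=2,i=5, bit14=0)
  nb .##.#: next=#  (t=0,i=14, bit13=1)
  nb .##..: next=#  (t=0,i=2, bit12=1)
  nb .#.##: next=.  (t=0,i=0, bit11=0)
  nb .#.#.: next=.  (t=1,i=3, bit10=0)
  nb .#..#: next=#  (t=1,i=15, bit9=1)
  nb .#...: next=#  (t=1,i=5, bit8=1)
  nb ..###: next=.  (t=0,i=6, bit7=0)
  nb ..##.: next=#  (t=0,i=20, bit6=1)
  nb ..#.#: next=.  (t=1,i=2, bit5=0)
  nb ..#..: next=#  (t=1,i=14, bit4=1)
  nb ...##: next=.  (t=0,i=5, bit3=0)
  nb ...#.: next=.  (t=1,i=7, bit2=0)
  nb ....#: next=#  (t=2,i=9, bit1=1)
  nb .....: next=.  (t=3,i=5, bit0=0)
  bits 01000110101100100011001101010010 = 1186083666

1186083666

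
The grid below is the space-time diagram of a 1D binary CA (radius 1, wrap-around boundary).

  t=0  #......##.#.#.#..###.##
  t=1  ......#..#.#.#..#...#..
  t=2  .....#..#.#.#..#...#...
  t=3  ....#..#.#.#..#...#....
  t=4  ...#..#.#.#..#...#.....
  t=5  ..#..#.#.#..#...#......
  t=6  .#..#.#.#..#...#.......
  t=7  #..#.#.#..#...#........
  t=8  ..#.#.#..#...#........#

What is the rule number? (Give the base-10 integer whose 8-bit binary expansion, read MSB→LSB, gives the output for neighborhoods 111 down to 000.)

34

  ### -> .   bit 7 = 0  t=0,i=18
  ##. -> .   bit 6 = 0  t=0,i=0
  #.# -> #   bit 5 = 1  t=0,i=9
  #.. -> .   bit 4 = 0  t=0,i=1
  .## -> .   bit 3 = 0  t=0,i=7
  .#. -> .   bit 2 = 0  t=0,i=10
  ..# -> #   bit 1 = 1  t=0,i=6
  ... -> .   bit 0 = 0  t=0,i=2
  bits 00100010 = 34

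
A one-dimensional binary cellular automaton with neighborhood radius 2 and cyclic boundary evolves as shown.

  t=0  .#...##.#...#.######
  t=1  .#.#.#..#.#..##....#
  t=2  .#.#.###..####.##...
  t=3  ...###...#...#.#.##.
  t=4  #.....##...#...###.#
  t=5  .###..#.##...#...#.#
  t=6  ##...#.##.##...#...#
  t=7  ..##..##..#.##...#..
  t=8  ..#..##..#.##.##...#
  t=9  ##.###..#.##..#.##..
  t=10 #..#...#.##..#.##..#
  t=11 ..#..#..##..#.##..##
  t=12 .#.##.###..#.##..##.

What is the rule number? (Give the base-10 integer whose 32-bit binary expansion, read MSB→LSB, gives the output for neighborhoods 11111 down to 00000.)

570362433

  [31] ##### => .  t=0,i=16
  [30] ####. => .  t=0,i=18
  [29] ###.# => #  t=0,i=19
  [28] ###.. => .  t=2,i=7
  [27] ##.## => .  t=2,i=14
  [26] ##.#. => .  t=0,i=0
  [25] ##..# => .  t=2,i=8
  [24] ##... => #  t=1,i=15
  [23] #.### => #  t=0,i=14
  [22] #.##. => #  t=2,i=15
  [21] #.#.# => #  t=1,i=1
  [20] #.#.. => #  t=0,i=1
  [19] #..## => #  t=1,i=12
  [18] #..#. => #  t=1,i=7
  [17] #...# => #  t=0,i=3
  [16] #.... => #  t=1,i=16
  [15] .#### => .  t=0,i=15
  [14] .###. => .  t=2,i=6
  [13] .##.# => .  t=0,i=6
  [12] .##.. => .  t=1,i=14
  [11] .#.## => #  t=0,i=13
  [10] .#.#. => .  t=1,i=0
  [9] .#..# => #  t=1,i=6
  [8] .#... => .  t=0,i=2
  [7] ..### => .  t=2,i=10
  [6] ..##. => #  t=0,i=5
  [5] ..#.# => .  t=0,i=12
  [4] ..#.. => .  t=3,i=9
  [3] ...## => .  t=0,i=4
  [2] ...#. => .  t=0,i=11
  [1] ....# => .  t=1,i=17
  [0] ..... => #  t=4,i=3
  bits 00100001111111110000101001000001 = 570362433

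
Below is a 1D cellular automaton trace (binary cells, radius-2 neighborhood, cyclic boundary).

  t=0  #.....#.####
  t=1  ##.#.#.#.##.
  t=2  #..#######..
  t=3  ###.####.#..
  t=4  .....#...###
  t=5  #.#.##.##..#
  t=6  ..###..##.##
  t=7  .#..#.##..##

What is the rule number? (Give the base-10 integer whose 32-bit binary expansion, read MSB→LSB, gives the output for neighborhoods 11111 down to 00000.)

2440732253

  nb #####: next=#  (t=0,i=10, bit31=1)
  nb ####.: next=.  (t=0,i=11, bit30=0)
  nb ###.#: next=.  (t=3,i=2, bit29=0)
  nb ###..: next=#  (t=0,i=0, bit28=1)
  nb ##.##: next=.  (t=1,i=11, bit27=0)
  nb ##.#.: next=.  (t=1,i=2, bit26=0)
  nb ##..#: next=.  (t=2,i=10, bit25=0)
  nb ##...: next=#  (t=0,i=1, bit24=1)
  nb #.###: next=.  (t=0,i=8, bit23=0)
  nb #.##.: next=#  (t=1,i=0, bit22=1)
  nb #.#.#: next=#  (t=1,i=3, bit21=1)
  nb #.#..: next=#  (t=3,i=9, bit20=1)
  nb #..##: next=#  (t=2,i=2, bit19=1)
  nb #..#.: next=.  (t=2,i=11, bit18=0)
  nb #...#: next=#  (t=4,i=7, bit17=1)
  nb #....: next=.  (t=0,i=2, bit16=0)
  nb .####: next=#  (t=0,i=9, bit15=1)
  nb .###.: next=.  (t=3,i=1, bit14=0)
  nb .##.#: next=.  (t=1,i=1, bit13=0)
  nb .##..: next=#  (t=5,i=8, bit12=1)
  nb .#.##: next=#  (t=0,i=7, bit11=1)
  nb .#.#.: next=#  (t=1,i=4, bit10=1)
  nb .#..#: next=#  (t=2,i=1, bit9=1)
  nb .#...: next=.  (t=4,i=6, bit8=0)
  nb ..###: next=.  (t=2,i=3, bit7=0)
  nb ..##.: next=#  (t=5,i=11, bit6=1)
  nb ..#.#: next=.  (t=0,i=6, bit5=0)
  nb ..#..: next=#  (t=2,i=0, bit4=1)
  nb ...##: next=#  (t=4,i=8, bit3=1)
  nb ...#.: next=#  (t=0,i=5, bit2=1)
  nb ....#: next=.  (t=0,i=4, bit1=0)
  nb .....: next=#  (t=0,i=3, bit0=1)
  bits 10010001011110101001111001011101 = 2440732253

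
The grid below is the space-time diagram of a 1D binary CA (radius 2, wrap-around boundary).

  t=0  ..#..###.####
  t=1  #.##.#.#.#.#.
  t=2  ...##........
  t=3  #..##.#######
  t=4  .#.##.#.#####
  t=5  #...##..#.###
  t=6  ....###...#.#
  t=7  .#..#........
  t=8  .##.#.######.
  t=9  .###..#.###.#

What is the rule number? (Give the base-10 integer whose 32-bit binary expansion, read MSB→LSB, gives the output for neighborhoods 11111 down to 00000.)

  nb #####: next=#  (t=3,i=8, bit31=1)
  nb ####.: next=#  (t=0,i=11, bit30=1)
  nb ###.#: next=#  (t=0,i=7, bit29=1)
  nb ###..: next=.  (t=0,i=12, bit28=0)
  nb ##.##: next=.  (t=0,i=8, bit27=0)
  nb ##.#.: next=#  (t=1,i=4, bit26=1)
  nb ##..#: next=#  (t=0,i=0, bit25=1)
  nb ##...: next=.  (t=2,i=5, bit24=0)
  nb #.###: next=#  (t=0,i=9, bit23=1)
  nb #.##.: next=.  (t=1,i=2, bit22=0)
  nb #.#.#: next=.  (t=1,i=0, bit21=0)
  nb #.#..: next=.  (t=6,i=12, bit20=0)
  nb #..##: next=.  (t=0,i=4, bit19=0)
  nb #..#.: next=.  (t=0,i=1, bit18=0)
  nb #...#: next=.  (t=5,i=2, bit17=0)
  nb #....: next=#  (t=2,i=6, bit16=1)
  nb .####: next=.  (t=0,i=10, bit15=0)
  nb .###.: next=.  (t=0,i=6, bit14=0)
  nb .##.#: next=#  (t=1,i=3, bit13=1)
  nb .##..: next=#  (t=2,i=4, bit12=1)
  nb .#.##: next=.  (t=1,i=1, bit11=0)
  nb .#.#.: next=.  (t=1,i=6, bit10=0)
  nb .#..#: next=#  (t=0,i=3, bit9=1)
  nb .#...: next=.  (t=6,i=0, bit8=0)
  nb ..###: next=#  (t=0,i=5, bit7=1)
  nb ..##.: next=#  (t=2,i=3, bit6=1)
  nb ..#.#: next=.  (t=5,i=8, bit5=0)
  nb ..#..: next=#  (t=0,i=2, bit4=1)
  nb ...##: next=.  (t=2,i=2, bit3=0)
  nb ...#.: next=.  (t=6,i=9, bit2=0)
  nb ....#: next=.  (t=2,i=1, bit1=0)
  nb .....: next=#  (t=2,i=0, bit0=1)
  bits 11100110100000010011001011010001 = 3867226833

3867226833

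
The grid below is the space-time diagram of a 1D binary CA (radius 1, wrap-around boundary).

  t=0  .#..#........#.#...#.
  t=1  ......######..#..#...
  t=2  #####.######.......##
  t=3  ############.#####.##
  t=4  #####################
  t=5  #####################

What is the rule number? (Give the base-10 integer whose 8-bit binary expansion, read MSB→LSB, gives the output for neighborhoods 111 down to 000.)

233

  ###|#  b7=1 t=1,i=7
  ##.|#  b6=1 t=1,i=11
  #.#|#  b5=1 t=0,i=14
  #..|.  b4=0 t=0,i=2
  .##|#  b3=1 t=1,i=6
  .#.|.  b2=0 t=0,i=1
  ..#|.  b1=0 t=0,i=0
  ...|#  b0=1 t=0,i=6
  bits 11101001 = 233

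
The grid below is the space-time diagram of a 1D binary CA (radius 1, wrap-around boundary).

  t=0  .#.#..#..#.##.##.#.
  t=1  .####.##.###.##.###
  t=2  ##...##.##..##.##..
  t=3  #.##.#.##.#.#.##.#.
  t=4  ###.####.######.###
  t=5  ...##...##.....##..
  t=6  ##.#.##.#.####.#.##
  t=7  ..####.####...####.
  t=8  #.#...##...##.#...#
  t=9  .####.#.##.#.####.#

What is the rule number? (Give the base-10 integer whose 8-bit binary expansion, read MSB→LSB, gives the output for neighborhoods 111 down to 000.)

61

  nb ###: next=.  (t=1,i=2, bit7=0)
  nb ##.: next=.  (t=0,i=12, bit6=0)
  nb #.#: next=#  (t=0,i=2, bit5=1)
  nb #..: next=#  (t=0,i=4, bit4=1)
  nb .##: next=#  (t=0,i=11, bit3=1)
  nb .#.: next=#  (t=0,i=1, bit2=1)
  nb ..#: next=.  (t=0,i=0, bit1=0)
  nb ...: next=#  (t=2,i=3, bit0=1)
  bits 00111101 = 61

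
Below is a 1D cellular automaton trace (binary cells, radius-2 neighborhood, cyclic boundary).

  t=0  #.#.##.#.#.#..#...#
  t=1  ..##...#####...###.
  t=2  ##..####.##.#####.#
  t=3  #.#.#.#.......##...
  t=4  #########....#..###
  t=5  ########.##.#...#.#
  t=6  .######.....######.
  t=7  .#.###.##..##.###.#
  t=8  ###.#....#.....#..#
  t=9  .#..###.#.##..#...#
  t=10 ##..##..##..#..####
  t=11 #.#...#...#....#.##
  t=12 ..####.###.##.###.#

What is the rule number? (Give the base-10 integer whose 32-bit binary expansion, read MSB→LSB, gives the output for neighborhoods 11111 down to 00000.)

3274919340

  ##### -> #   bit 31 = 1  t=1,i=9
  ####. -> #   bit 30 = 1  t=1,i=10
  ###.# -> .   bit 29 = 0  t=2,i=7
  ###.. -> .   bit 28 = 0  t=1,i=11
  ##.## -> .   bit 27 = 0  t=2,i=8
  ##.#. -> .   bit 26 = 0  t=0,i=1
  ##..# -> #   bit 25 = 1  t=2,i=2
  ##... -> #   bit 24 = 1  t=1,i=4
  #.### -> .   bit 23 = 0  t=2,i=12
  #.##. -> .   bit 22 = 0  t=0,i=4
  #.#.# -> #   bit 21 = 1  t=0,i=2
  #.#.. -> #   bit 20 = 1  t=0,i=11
  #..## -> .   bit 19 = 0  t=2,i=3
  #..#. -> .   bit 18 = 0  t=0,i=13
  #...# -> #   bit 17 = 1  t=0,i=16
  #.... -> #   bit 16 = 1  t=3,i=8
  .#### -> .   bit 15 = 0  t=1,i=8
  .###. -> #   bit 14 = 1  t=1,i=16
  .##.# -> .   bit 13 = 0  t=0,i=0
  .##.. -> .   bit 12 = 0  t=1,i=3
  .#.## -> #   bit 11 = 1  t=0,i=3
  .#.#. -> #   bit 10 = 1  t=0,i=8
  .#..# -> .   bit 9 = 0  t=0,i=12
  .#... -> #   bit 8 = 1  t=0,i=15
  ..### -> #   bit 7 = 1  t=1,i=7
  ..##. -> .   bit 6 = 0  t=0,i=18
  ..#.# -> #   bit 5 = 1  t=3,i=0
  ..#.. -> .   bit 4 = 0  t=0,i=14
  ...## -> #   bit 3 = 1  t=0,i=17
  ...#. -> #   bit 2 = 1  t=3,i=18
  ....# -> .   bit 1 = 0  t=3,i=12
  ..... -> .   bit 0 = 0  t=3,i=9
  bits 11000011001100110100110110101100 = 3274919340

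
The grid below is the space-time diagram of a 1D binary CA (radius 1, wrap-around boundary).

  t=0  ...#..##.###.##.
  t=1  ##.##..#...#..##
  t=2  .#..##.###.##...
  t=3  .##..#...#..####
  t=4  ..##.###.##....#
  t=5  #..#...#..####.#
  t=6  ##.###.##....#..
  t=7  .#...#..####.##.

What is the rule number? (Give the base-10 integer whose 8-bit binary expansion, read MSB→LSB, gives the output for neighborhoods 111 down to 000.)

85

  ###|.  b7=0 t=0,i=10
  ##.|#  b6=1 t=0,i=7
  #.#|.  b5=0 t=0,i=8
  #..|#  b4=1 t=0,i=4
  .##|.  b3=0 t=0,i=6
  .#.|#  b2=1 t=0,i=3
  ..#|.  b1=0 t=0,i=2
  ...|#  b0=1 t=0,i=0
  bits 01010101 = 85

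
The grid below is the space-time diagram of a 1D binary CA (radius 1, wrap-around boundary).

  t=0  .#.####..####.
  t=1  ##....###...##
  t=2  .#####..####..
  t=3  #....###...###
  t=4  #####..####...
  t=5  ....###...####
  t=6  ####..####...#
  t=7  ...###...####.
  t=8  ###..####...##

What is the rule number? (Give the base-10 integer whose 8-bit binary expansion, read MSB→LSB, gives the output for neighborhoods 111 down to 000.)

  ### -> .   bit 7 = 0  t=0,i=4
  ##. -> #   bit 6 = 1  t=0,i=6
  #.# -> .   bit 5 = 0  t=0,i=2
  #.. -> #   bit 4 = 1  t=0,i=7
  .## -> .   bit 3 = 0  t=0,i=3
  .#. -> #   bit 2 = 1  t=0,i=1
  ..# -> #   bit 1 = 1  t=0,i=0
  ... -> #   bit 0 = 1  t=1,i=3
  bits 01010111 = 87

87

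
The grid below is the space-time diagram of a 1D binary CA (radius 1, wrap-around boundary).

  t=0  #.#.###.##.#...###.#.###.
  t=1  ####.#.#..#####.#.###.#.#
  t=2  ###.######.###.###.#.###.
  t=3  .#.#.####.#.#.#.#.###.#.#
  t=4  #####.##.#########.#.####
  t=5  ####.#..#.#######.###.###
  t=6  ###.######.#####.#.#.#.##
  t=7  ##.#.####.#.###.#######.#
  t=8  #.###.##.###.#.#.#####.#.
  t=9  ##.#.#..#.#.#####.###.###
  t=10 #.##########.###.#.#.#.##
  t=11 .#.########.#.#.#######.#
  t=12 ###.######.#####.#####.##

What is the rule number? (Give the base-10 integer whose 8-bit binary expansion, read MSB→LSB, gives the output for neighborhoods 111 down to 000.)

  ###|#  b7=1 t=0,i=5
  ##.|.  b6=0 t=0,i=6
  #.#|#  b5=1 t=0,i=1
  #..|#  b4=1 t=0,i=12
  .##|.  b3=0 t=0,i=4
  .#.|#  b2=1 t=0,i=0
  ..#|#  b1=1 t=0,i=14
  ...|#  b0=1 t=0,i=13
  bits 10110111 = 183

183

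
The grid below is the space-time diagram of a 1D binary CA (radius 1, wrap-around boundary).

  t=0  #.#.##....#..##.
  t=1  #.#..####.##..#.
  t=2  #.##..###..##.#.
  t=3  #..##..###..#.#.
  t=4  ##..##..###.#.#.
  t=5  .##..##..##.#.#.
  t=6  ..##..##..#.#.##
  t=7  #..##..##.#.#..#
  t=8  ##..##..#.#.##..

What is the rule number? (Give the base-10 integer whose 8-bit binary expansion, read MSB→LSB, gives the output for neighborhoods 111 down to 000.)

213

  ###|#  b7=1 t=1,i=6
  ##.|#  b6=1 t=0,i=5
  #.#|.  b5=0 t=0,i=1
  #..|#  b4=1 t=0,i=6
  .##|.  b3=0 t=0,i=4
  .#.|#  b2=1 t=0,i=0
  ..#|.  b1=0 t=0,i=9
  ...|#  b0=1 t=0,i=7
  bits 11010101 = 213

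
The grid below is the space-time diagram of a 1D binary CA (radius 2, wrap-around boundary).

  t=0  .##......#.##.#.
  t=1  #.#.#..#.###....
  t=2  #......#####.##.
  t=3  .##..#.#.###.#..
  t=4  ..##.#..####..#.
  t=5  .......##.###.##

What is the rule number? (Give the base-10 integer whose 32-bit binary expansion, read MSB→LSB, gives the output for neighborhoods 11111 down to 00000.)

4073281970

  ##### -> #   bit 31 = 1  t=2,i=9
  ####. -> #   bit 30 = 1  t=2,i=10
  ###.# -> #   bit 29 = 1  t=2,i=11
  ###.. -> #   bit 28 = 1  t=1,i=11
  ##.## -> .   bit 27 = 0  t=2,i=12
  ##.#. -> .   bit 26 = 0  t=0,i=13
  ##..# -> #   bit 25 = 1  t=3,i=3
  ##... -> .   bit 24 = 0  t=0,i=3
  #.### -> #   bit 23 = 1  t=1,i=9
  #.##. -> #   bit 22 = 1  t=0,i=11
  #.#.# -> .   bit 21 = 0  t=1,i=2
  #.#.. -> .   bit 20 = 0  t=0,i=14
  #..## -> #   bit 19 = 1  t=0,i=0
  #..#. -> .   bit 18 = 0  t=1,i=6
  #...# -> .   bit 17 = 0  t=3,i=15
  #.... -> #   bit 16 = 1  t=0,i=4
  .#### -> .   bit 15 = 0  t=2,i=8
  .###. -> #   bit 14 = 1  t=1,i=10
  .##.# -> .   bit 13 = 0  t=0,i=12
  .##.. -> #   bit 12 = 1  t=0,i=2
  .#.## -> #   bit 11 = 1  t=0,i=10
  .#.#. -> .   bit 10 = 0  t=1,i=1
  .#..# -> .   bit 9 = 0  t=0,i=15
  .#... -> #   bit 8 = 1  t=2,i=1
  ..### -> #   bit 7 = 1  t=2,i=7
  ..##. -> .   bit 6 = 0  t=0,i=1
  ..#.# -> #   bit 5 = 1  t=0,i=9
  ..#.. -> #   bit 4 = 1  t=4,i=14
  ...## -> .   bit 3 = 0  t=2,i=6
  ...#. -> .   bit 2 = 0  t=0,i=8
  ....# -> #   bit 1 = 1  t=0,i=7
  ..... -> .   bit 0 = 0  t=0,i=5
  bits 11110010110010010101100110110010 = 4073281970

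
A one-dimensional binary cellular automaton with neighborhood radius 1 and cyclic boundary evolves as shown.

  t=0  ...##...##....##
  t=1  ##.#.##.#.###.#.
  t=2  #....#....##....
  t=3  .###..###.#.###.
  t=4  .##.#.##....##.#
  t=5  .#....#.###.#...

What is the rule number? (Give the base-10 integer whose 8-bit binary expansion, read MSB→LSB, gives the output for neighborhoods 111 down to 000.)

  ### -> #   bit 7 = 1  t=1,i=11
  ##. -> .   bit 6 = 0  t=0,i=4
  #.# -> .   bit 5 = 0  t=1,i=2
  #.. -> #   bit 4 = 1  t=0,i=0
  .## -> #   bit 3 = 1  t=0,i=3
  .#. -> .   bit 2 = 0  t=1,i=3
  ..# -> .   bit 1 = 0  t=0,i=2
  ... -> #   bit 0 = 1  t=0,i=1
  bits 10011001 = 153

153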